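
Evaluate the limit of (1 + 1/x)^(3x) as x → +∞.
As x → +∞: write (1 + 1/x)^(3x) = ((1 + 1/x)^x)^3 → (e^1)^3 = e^3.
Limit = e^(3).

Final answer: e^(3)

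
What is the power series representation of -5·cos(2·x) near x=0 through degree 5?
-10·x^4/3 + 10·x^2 - 5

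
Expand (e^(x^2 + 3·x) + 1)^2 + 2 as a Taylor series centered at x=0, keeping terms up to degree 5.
3297·x^5/20 + 435·x^4/4 + 63·x^3 + 31·x^2 + 12·x + 6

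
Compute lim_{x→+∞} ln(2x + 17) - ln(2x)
This is an ∞ − ∞ indeterminate form.
Combine the logarithms: ln(2x+17) − ln(2x) = ln((2x+17)/(2x)) = ln(1 + 17/(2x)) → ln(1) = 0.
Limit = 0.

Final answer: 0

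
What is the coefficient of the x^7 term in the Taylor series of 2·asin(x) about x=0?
Expand to order 7: 2·asin(x) = 5·x^7/56 + 3·x^5/20 + x^3/3 + 2·x + O(x^8).
The coefficient of x^7 is 5/56.

Final answer: 5/56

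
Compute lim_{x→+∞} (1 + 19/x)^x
As x → +∞: this is the defining limit (1 + 19/x)^x → e^19.
Limit = e^(19).

Final answer: e^(19)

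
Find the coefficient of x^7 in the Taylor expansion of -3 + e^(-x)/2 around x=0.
Expand to order 7: -3 + e^(-x)/2 = -x^7/10080 + x^6/1440 - x^5/240 + x^4/48 - x^3/12 + x^2/4 - x/2 - 5/2 + O(x^8).
The coefficient of x^7 is -1/10080.

Final answer: -1/10080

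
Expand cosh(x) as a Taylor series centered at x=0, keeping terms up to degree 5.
x^4/24 + x^2/2 + 1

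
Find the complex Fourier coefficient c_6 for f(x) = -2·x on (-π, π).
Compute the real Fourier coefficients first: a_6 = 0, b_6 = 2/3.
Then c_6 = (a_6 − i·b_6)/2 = -i/3.

Final answer: -i/3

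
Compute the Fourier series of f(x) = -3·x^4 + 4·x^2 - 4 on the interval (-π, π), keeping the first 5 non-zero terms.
(-160 + 24·π^2)·cos(x) + (13 - 6·π^2)·cos(2·x) + (-32/9 + 8·π^2/3)·cos(3·x) + (25/16 - 3·π^2/2)·cos(4·x) - 3·π^4/5 - 4 + 4·π^2/3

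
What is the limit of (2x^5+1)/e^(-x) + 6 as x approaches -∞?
The quotient is an ∞/∞ indeterminate form as x → -∞.
Compare growth rates of the dominant terms (exponentials ≫ polynomials ≫ logarithms), or apply L'Hôpital's rule; the quotient → 0.
Adding the constant: 0 + 6 = 6. Limit = 6.

Final answer: 6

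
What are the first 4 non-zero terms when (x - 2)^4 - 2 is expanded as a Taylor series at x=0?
-8·x^3 + 24·x^2 - 32·x + 14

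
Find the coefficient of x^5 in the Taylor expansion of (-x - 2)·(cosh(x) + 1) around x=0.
Expand to order 5: (-x - 2)·(cosh(x) + 1) = -x^5/24 - x^4/12 - x^3/2 - x^2 - 2·x - 4 + O(x^6).
The coefficient of x^5 is -1/24.

Final answer: -1/24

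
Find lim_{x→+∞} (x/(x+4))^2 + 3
As x → +∞: x/(x+4) = 1/(1 + 4/x) → 1, and the 2nd power of a limit-1 base also → 1; with the additive constant, 1 + 3 = 4.
Limit = 4.

Final answer: 4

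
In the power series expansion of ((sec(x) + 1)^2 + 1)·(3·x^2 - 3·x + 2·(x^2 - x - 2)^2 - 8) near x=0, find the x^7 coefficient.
Expand to order 7: ((sec(x) + 1)^2 + 1)·(3·x^2 - 3·x + 2·(x^2 - x - 2)^2 - 8) = -115·x^7/72 + 3·x^6/4 - 31·x^5/12 + 4·x^4 - 10·x^3 - 15·x^2 + 25·x + O(x^8).
The coefficient of x^7 is -115/72.

Final answer: -115/72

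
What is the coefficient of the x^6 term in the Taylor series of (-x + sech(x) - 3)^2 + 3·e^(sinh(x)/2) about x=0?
Expand to order 6: (-x + sech(x) - 3)^2 + 3·e^(sinh(x)/2) = 7027·x^6/46080 - 1429·x^5/3840 - 173·x^4/384 + 21·x^3/16 + 27·x^2/8 + 11·x/2 + 7 + O(x^7).
The coefficient of x^6 is 7027/46080.

Final answer: 7027/46080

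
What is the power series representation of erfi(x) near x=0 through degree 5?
x^5/(5·√(π)) + 2·x^3/(3·√(π)) + 2·x/√(π)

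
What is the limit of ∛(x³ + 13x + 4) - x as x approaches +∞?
This is an ∞ − ∞ indeterminate form.
Multiply by (A² + AB + B²)/(A² + AB + B²) where A = ∛(x³+13x + 4), B = x to use A³ − B³ = (A−B)(A²+AB+B²); the x³ terms cancel, leaving (13x + 4)/(A²+AB+B²) with denominator ~ 3x², so the limit is 0.
Limit = 0.

Final answer: 0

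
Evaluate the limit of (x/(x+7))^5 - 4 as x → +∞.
As x → +∞: x/(x+7) = 1/(1 + 7/x) → 1, and the 5th power of a limit-1 base also → 1; with the additive constant, 1 - 4 = -3.
Limit = -3.

Final answer: -3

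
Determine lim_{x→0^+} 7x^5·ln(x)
This is a 0·∞ indeterminate form at x → 0⁺.
Rewrite the product as 7·ln(x) / x^(-5) and apply L'Hôpital, or use the standard hierarchy x^(-5) ≫ |ln x| as x → 0⁺.
The indeterminate product → 0, so the limit = 0.

Final answer: 0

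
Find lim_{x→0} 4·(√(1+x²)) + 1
Direct substitution at x = 0 gives 5.

Final answer: 5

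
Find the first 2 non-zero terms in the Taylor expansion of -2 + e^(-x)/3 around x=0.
-x/3 - 5/3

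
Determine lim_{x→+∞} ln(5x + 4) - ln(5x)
This is an ∞ − ∞ indeterminate form.
Combine the logarithms: ln(5x+4) − ln(5x) = ln((5x+4)/(5x)) = ln(1 + 4/(5x)) → ln(1) = 0.
Limit = 0.

Final answer: 0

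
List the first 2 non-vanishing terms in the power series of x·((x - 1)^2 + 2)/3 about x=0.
-2·x^2/3 + x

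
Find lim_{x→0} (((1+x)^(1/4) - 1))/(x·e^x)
Both numerator and denominator → 0 as x → 0; this is a 0/0 indeterminate form.
Expand each to leading order near x = 0: numerator ~ x/4, denominator ~ x.
The limit of the ratio is 1/4.

Final answer: 1/4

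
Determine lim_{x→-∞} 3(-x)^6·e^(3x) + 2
The product is a 0·∞ indeterminate form at x → -∞.
Rewrite the product as 3(-x)^6 / e^(-3x) (an ∞/∞ form) and apply L'Hôpital, or use the standard hierarchy e^(3|x|) ≫ |(-x)^6| as x → -∞.
The indeterminate product → 0, so the limit = 2.

Final answer: 2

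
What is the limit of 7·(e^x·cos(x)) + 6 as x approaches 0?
Direct substitution at x = 0 gives 13.

Final answer: 13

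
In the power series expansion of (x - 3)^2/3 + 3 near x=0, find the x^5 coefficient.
Expand to order 5: (x - 3)^2/3 + 3 = x^2/3 - 2·x + 6 + O(x^6).
The coefficient of x^5 is 0.

Final answer: 0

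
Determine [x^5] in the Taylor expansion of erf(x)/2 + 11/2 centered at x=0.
Expand to order 5: erf(x)/2 + 11/2 = x^5/(10·√(π)) - x^3/(3·√(π)) + x/√(π) + 11/2 + O(x^6).
The coefficient of x^5 is 1/(10·√(π)).

Final answer: 1/(10·√(π))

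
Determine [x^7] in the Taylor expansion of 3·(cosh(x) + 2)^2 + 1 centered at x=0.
Expand to order 7: 3·(cosh(x) + 2)^2 + 1 = 3·x^6/20 + 3·x^4/2 + 9·x^2 + 28 + O(x^8).
The coefficient of x^7 is 0.

Final answer: 0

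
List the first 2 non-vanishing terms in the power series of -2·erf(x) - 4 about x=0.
-4·x/√(π) - 4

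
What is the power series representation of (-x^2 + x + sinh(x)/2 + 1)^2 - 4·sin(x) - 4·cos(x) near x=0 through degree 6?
x^6/40 - 23·x^5/120 + 13·x^4/12 - 13·x^3/6 + 9·x^2/4 - x - 3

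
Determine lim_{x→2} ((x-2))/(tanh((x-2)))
Both numerator and denominator → 0 as x → 2; this is a 0/0 indeterminate form.
Expand each to leading order near x = 2: numerator ~ (x - 2), denominator ~ (x - 2).
The limit of the ratio is 1.

Final answer: 1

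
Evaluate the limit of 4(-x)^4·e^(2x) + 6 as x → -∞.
The product is a 0·∞ indeterminate form at x → -∞.
Rewrite the product as 4(-x)^4 / e^(-2x) (an ∞/∞ form) and apply L'Hôpital, or use the standard hierarchy e^(2|x|) ≫ |(-x)^4| as x → -∞.
The indeterminate product → 0, so the limit = 6.

Final answer: 6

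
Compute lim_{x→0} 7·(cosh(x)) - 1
Direct substitution at x = 0 gives 6.

Final answer: 6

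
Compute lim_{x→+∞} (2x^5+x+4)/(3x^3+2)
This is an ∞/∞ indeterminate form as x → +∞.
Divide numerator and denominator by x^5 and let the lower-order terms vanish; the numerator's degree 5 exceeds the denominator's degree 3, so the quotient diverges.
Limit = ∞.

Final answer: ∞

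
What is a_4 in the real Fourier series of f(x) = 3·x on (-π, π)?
a_4 = (1/π) ∫_{-π}^{π} f(x)·cos(4x) dx.
Evaluate the integral (use parity and integration by parts as needed): a_4 = 0.

Final answer: 0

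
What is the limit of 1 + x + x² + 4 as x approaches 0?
Direct substitution at x = 0 gives 5.

Final answer: 5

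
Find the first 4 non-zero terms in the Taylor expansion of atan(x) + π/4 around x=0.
x^5/5 - x^3/3 + x + π/4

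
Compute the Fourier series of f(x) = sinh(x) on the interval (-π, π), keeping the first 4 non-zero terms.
sin(x)·sinh(π)/π - 4·sin(2·x)·sinh(π)/(5·π) + 3·sin(3·x)·sinh(π)/(5·π) - 8·sin(4·x)·sinh(π)/(17·π)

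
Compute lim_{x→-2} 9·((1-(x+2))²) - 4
Direct substitution at x = -2 gives 5.

Final answer: 5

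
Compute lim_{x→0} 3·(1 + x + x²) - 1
Direct substitution at x = 0 gives 2.

Final answer: 2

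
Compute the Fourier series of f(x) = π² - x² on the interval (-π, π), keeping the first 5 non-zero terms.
4·cos(x) - cos(2·x) + 4·cos(3·x)/9 - cos(4·x)/4 + 2·π^2/3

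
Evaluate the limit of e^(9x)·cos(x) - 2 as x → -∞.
Evaluate the dominant behaviour as x → -∞; each term tends to a finite value or vanishes.
Limit = -2.

Final answer: -2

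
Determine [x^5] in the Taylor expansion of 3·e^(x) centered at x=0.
Expand to order 5: 3·e^(x) = x^5/40 + x^4/8 + x^3/2 + 3·x^2/2 + 3·x + 3 + O(x^6).
The coefficient of x^5 is 1/40.

Final answer: 1/40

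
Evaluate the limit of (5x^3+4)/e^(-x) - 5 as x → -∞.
The quotient is an ∞/∞ indeterminate form as x → -∞.
Compare growth rates of the dominant terms (exponentials ≫ polynomials ≫ logarithms), or apply L'Hôpital's rule; the quotient → 0.
Adding the constant: 0 - 5 = -5. Limit = -5.

Final answer: -5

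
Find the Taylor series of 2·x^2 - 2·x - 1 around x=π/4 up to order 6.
-π/2 - 1 + π^2/8 + (-2 + π)·(x - π/4) + 2·(x - π/4)^2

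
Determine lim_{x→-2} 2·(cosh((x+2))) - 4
Direct substitution at x = -2 gives -2.

Final answer: -2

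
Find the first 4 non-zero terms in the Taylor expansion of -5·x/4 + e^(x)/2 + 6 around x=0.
x^3/12 + x^2/4 - 3·x/4 + 13/2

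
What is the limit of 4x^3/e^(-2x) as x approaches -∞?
This is an ∞/∞ indeterminate form as x → -∞.
Compare growth rates of the dominant terms (exponentials ≫ polynomials ≫ logarithms), or apply L'Hôpital's rule; the quotient → 0.
Limit = 0.

Final answer: 0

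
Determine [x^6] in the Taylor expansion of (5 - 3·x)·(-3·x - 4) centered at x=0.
Expand to order 6: (5 - 3·x)·(-3·x - 4) = 9·x^2 - 3·x - 20 + O(x^7).
The coefficient of x^6 is 0.

Final answer: 0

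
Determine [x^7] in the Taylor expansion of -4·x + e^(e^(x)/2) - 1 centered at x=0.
Expand to order 7: -4·x + e^(e^(x)/2) - 1 = 3433·x^7·e^(1/2)/215040 + 171·x^6·e^(1/2)/5120 + 257·x^5·e^(1/2)/3840 + 49·x^4·e^(1/2)/384 + 11·x^3·e^(1/2)/48 + 3·x^2·e^(1/2)/8 + x·(-4 + e^(1/2)/2) - 1 + e^(1/2) + O(x^8).
The coefficient of x^7 is 3433·e^(1/2)/215040.

Final answer: 3433·e^(1/2)/215040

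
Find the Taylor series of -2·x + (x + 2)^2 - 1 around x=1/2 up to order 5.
17/4 + 3·(x - 1/2) + (x - 1/2)^2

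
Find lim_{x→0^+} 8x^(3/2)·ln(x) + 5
The product is a 0·∞ indeterminate form at x → 0⁺.
Rewrite the product as 8·ln(x) / x^(-3/2) and apply L'Hôpital, or use the standard hierarchy x^(-3/2) ≫ |ln x| as x → 0⁺.
The indeterminate product → 0, so the limit = 5.

Final answer: 5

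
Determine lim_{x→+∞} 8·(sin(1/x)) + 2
Evaluate the dominant behaviour as x → +∞; each term tends to a finite value or vanishes.
Limit = 2.

Final answer: 2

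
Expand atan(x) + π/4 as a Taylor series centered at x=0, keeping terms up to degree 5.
x^5/5 - x^3/3 + x + π/4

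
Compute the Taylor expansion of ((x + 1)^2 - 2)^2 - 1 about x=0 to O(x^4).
4·x^3 + 2·x^2 - 4·x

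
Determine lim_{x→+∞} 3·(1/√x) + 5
Evaluate the dominant behaviour as x → +∞; each term tends to a finite value or vanishes.
Limit = 5.

Final answer: 5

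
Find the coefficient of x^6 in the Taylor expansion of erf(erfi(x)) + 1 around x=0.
Expand to order 6: erf(erfi(x)) + 1 = x^5·(-16/(3·π^2) + 2/(5·π) + 32/(5·π^3)) + x^3·(-16/(3·π^2) + 4/(3·π)) + 4·x/π + 1 + O(x^7).
The coefficient of x^6 is 0.

Final answer: 0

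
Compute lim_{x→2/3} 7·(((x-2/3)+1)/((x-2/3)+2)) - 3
Direct substitution at x = 2/3 gives 1/2.

Final answer: 1/2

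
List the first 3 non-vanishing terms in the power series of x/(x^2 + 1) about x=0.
x^5 - x^3 + x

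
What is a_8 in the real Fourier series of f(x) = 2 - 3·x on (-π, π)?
a_8 = (1/π) ∫_{-π}^{π} f(x)·cos(8x) dx.
Evaluate the integral (use parity and integration by parts as needed): a_8 = 0.

Final answer: 0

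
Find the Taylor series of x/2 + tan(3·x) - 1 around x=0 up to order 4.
9·x^3 + 7·x/2 - 1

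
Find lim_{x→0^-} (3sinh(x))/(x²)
Both numerator and denominator → 0 as x → 0^-; this is a 0/0 indeterminate form.
Expand each to leading order near x = 0: numerator ~ 3·x, denominator ~ x^2.
The limit of the ratio is -∞.

Final answer: -∞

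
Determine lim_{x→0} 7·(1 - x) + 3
Direct substitution at x = 0 gives 10.

Final answer: 10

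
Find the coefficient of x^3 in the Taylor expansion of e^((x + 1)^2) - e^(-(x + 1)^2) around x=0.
Expand to order 3: e^((x + 1)^2) - e^(-(x + 1)^2) = x^3·(-2·e^(-1)/3 + 10·e/3) + x^2·(-e^(-1) + 3·e) + x·(2·e^(-1) + 2·e) - e^(-1) + e + O(x^4).
The coefficient of x^3 is -2·e^(-1)/3 + 10·e/3.

Final answer: -2·e^(-1)/3 + 10·e/3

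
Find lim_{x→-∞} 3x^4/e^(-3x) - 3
The quotient is an ∞/∞ indeterminate form as x → -∞.
Compare growth rates of the dominant terms (exponentials ≫ polynomials ≫ logarithms), or apply L'Hôpital's rule; the quotient → 0.
Adding the constant: 0 - 3 = -3. Limit = -3.

Final answer: -3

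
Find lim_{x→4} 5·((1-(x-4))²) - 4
Direct substitution at x = 4 gives 1.

Final answer: 1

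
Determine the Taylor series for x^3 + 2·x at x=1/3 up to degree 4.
19/27 + 7·(x - 1/3)/3 + (x - 1/3)^2 + (x - 1/3)^3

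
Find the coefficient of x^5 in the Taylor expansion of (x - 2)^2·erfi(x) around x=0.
Expand to order 5: (x - 2)^2·erfi(x) = 22·x^5/(15·√(π)) - 8·x^4/(3·√(π)) + 14·x^3/(3·√(π)) - 8·x^2/√(π) + 8·x/√(π) + O(x^6).
The coefficient of x^5 is 22/(15·√(π)).

Final answer: 22/(15·√(π))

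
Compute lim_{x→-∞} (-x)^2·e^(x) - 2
The product is a 0·∞ indeterminate form at x → -∞.
Rewrite the product as (-x)^2 / e^(-x) (an ∞/∞ form) and apply L'Hôpital, or use the standard hierarchy e^(|x|) ≫ |(-x)^2| as x → -∞.
The indeterminate product → 0, so the limit = -2.

Final answer: -2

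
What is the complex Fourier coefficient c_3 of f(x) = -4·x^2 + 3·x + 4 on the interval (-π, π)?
Compute the real Fourier coefficients first: a_3 = 16/9, b_3 = 2.
Then c_3 = (a_3 − i·b_3)/2 = 8/9 - i.

Final answer: 8/9 - i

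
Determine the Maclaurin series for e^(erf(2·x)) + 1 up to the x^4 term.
x^4·(-64/(3·π) + 32/(3·π^2)) + x^3·(-16/(3·√(π)) + 32/(3·π^(3/2))) + 8·x^2/π + 4·x/√(π) + 2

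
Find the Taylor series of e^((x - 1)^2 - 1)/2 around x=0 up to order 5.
-13·x^5/10 + 19·x^4/12 - 5·x^3/3 + 3·x^2/2 - x + 1/2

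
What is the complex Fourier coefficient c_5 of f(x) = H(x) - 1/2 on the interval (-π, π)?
Compute the real Fourier coefficients first: a_5 = 0, b_5 = 2/(5·π).
Then c_5 = (a_5 − i·b_5)/2 = -i/(5·π).

Final answer: -i/(5·π)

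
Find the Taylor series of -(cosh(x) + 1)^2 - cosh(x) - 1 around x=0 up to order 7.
-7·x^6/144 - 11·x^4/24 - 5·x^2/2 - 6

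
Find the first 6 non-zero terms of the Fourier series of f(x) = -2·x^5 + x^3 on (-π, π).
(-492 - 4·π^4 + 82·π^2)·sin(x) + (-11·π^2 + 33/2 + 2·π^4)·sin(2·x) + (-4·π^4/3 - 196/81 + 98·π^2/27)·sin(3·x) + (-7·π^2/4 + 21/32 + π^4)·sin(4·x) + (-4·π^4/5 - 156/625 + 26·π^2/25)·sin(5·x) + (-19·π^2/27 + 19/162 + 2·π^4/3)·sin(6·x)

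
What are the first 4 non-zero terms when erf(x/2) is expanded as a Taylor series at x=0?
-x^7/(2688·√(π)) + x^5/(160·√(π)) - x^3/(12·√(π)) + x/√(π)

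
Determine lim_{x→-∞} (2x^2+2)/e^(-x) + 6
The quotient is an ∞/∞ indeterminate form as x → -∞.
Compare growth rates of the dominant terms (exponentials ≫ polynomials ≫ logarithms), or apply L'Hôpital's rule; the quotient → 0.
Adding the constant: 0 + 6 = 6. Limit = 6.

Final answer: 6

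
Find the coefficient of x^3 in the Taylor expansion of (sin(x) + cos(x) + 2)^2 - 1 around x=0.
Expand to order 3: (sin(x) + cos(x) + 2)^2 - 1 = -2·x^3 - 2·x^2 + 6·x + 8 + O(x^4).
The coefficient of x^3 is -2.

Final answer: -2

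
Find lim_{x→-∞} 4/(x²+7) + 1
Evaluate the dominant behaviour as x → -∞; each term tends to a finite value or vanishes.
Limit = 1.

Final answer: 1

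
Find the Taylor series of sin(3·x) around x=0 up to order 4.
-9·x^3/2 + 3·x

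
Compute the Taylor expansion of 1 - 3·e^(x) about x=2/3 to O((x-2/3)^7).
-3·e^(2/3) + 1 - 3·e^(2/3)·(x - 2/3) - 3·e^(2/3)·(x - 2/3)^2/2 - e^(2/3)·(x - 2/3)^3/2 - e^(2/3)·(x - 2/3)^4/8 - e^(2/3)·(x - 2/3)^5/40 - e^(2/3)·(x - 2/3)^6/240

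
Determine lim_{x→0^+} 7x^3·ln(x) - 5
The product is a 0·∞ indeterminate form at x → 0⁺.
Rewrite the product as 7·ln(x) / x^(-3) and apply L'Hôpital, or use the standard hierarchy x^(-3) ≫ |ln x| as x → 0⁺.
The indeterminate product → 0, so the limit = -5.

Final answer: -5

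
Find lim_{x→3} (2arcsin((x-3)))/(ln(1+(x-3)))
Both numerator and denominator → 0 as x → 3; this is a 0/0 indeterminate form.
Expand each to leading order near x = 3: numerator ~ 2·(x - 3), denominator ~ (x - 3).
The limit of the ratio is 2.

Final answer: 2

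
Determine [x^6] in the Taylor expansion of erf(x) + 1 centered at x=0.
Expand to order 6: erf(x) + 1 = x^5/(5·√(π)) - 2·x^3/(3·√(π)) + 2·x/√(π) + 1 + O(x^7).
The coefficient of x^6 is 0.

Final answer: 0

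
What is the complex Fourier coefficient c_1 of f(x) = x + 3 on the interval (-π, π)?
Compute the real Fourier coefficients first: a_1 = 0, b_1 = 2.
Then c_1 = (a_1 − i·b_1)/2 = -i.

Final answer: -i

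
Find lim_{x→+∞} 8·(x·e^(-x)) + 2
Evaluate the dominant behaviour as x → +∞; each term tends to a finite value or vanishes.
Limit = 2.

Final answer: 2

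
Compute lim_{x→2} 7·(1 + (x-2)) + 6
Direct substitution at x = 2 gives 13.

Final answer: 13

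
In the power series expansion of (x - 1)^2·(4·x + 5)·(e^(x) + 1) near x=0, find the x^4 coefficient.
Expand to order 4: (x - 1)^2·(4·x + 5)·(e^(x) + 1) = 41·x^4/24 + 17·x^3/6 - 19·x^2/2 - 7·x + 10 + O(x^5).
The coefficient of x^4 is 41/24.

Final answer: 41/24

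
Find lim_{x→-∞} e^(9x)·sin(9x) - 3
Evaluate the dominant behaviour as x → -∞; each term tends to a finite value or vanishes.
Limit = -3.

Final answer: -3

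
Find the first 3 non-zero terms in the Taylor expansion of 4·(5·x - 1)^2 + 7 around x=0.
100·x^2 - 40·x + 11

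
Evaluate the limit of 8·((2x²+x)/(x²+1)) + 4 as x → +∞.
Evaluate the dominant behaviour as x → +∞; each term tends to a finite value or vanishes.
Limit = 20.

Final answer: 20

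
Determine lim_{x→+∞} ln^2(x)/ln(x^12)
This is an ∞/∞ indeterminate form as x → +∞.
Write ln(x^12) = 12·ln(x), reducing the quotient to ln(x)/12 → ∞.
Limit = ∞.

Final answer: ∞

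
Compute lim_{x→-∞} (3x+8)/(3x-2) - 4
Evaluate the dominant behaviour as x → -∞; each term tends to a finite value or vanishes.
Limit = -3.

Final answer: -3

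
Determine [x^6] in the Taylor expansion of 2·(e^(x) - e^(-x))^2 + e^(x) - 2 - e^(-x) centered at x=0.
Expand to order 6: 2·(e^(x) - e^(-x))^2 + e^(x) - 2 - e^(-x) = 16·x^6/45 + x^5/60 + 8·x^4/3 + x^3/3 + 8·x^2 + 2·x - 2 + O(x^7).
The coefficient of x^6 is 16/45.

Final answer: 16/45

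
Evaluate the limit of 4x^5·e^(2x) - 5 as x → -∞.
The product is a 0·∞ indeterminate form at x → -∞.
Rewrite the product as 4x^5 / e^(-2x) (an ∞/∞ form) and apply L'Hôpital, or use the standard hierarchy e^(2|x|) ≫ |x^5| as x → -∞.
The indeterminate product → 0, so the limit = -5.

Final answer: -5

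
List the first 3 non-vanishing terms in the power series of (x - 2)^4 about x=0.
24·x^2 - 32·x + 16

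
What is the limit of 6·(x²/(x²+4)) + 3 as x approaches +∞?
Evaluate the dominant behaviour as x → +∞; each term tends to a finite value or vanishes.
Limit = 9.

Final answer: 9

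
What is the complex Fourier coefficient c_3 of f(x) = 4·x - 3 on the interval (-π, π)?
Compute the real Fourier coefficients first: a_3 = 0, b_3 = 8/3.
Then c_3 = (a_3 − i·b_3)/2 = -4·i/3.

Final answer: -4·i/3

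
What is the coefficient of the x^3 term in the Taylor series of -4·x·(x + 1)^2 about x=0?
Expand to order 3: -4·x·(x + 1)^2 = -4·x^3 - 8·x^2 - 4·x + O(x^4).
The coefficient of x^3 is -4.

Final answer: -4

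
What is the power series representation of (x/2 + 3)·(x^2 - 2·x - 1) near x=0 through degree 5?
x^3/2 + 2·x^2 - 13·x/2 - 3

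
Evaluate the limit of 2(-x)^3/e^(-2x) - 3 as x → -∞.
The quotient is an ∞/∞ indeterminate form as x → -∞.
Compare growth rates of the dominant terms (exponentials ≫ polynomials ≫ logarithms), or apply L'Hôpital's rule; the quotient → 0.
Adding the constant: 0 - 3 = -3. Limit = -3.

Final answer: -3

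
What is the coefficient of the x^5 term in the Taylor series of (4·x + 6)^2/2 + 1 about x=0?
Expand to order 5: (4·x + 6)^2/2 + 1 = 8·x^2 + 24·x + 19 + O(x^6).
The coefficient of x^5 is 0.

Final answer: 0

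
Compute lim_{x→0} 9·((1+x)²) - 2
Direct substitution at x = 0 gives 7.

Final answer: 7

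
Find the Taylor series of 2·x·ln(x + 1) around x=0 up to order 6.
2·x^6/5 - x^5/2 + 2·x^4/3 - x^3 + 2·x^2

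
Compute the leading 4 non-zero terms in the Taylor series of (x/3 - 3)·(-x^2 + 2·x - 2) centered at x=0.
-x^3/3 + 11·x^2/3 - 20·x/3 + 6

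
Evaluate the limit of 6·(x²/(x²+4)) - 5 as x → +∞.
Evaluate the dominant behaviour as x → +∞; each term tends to a finite value or vanishes.
Limit = 1.

Final answer: 1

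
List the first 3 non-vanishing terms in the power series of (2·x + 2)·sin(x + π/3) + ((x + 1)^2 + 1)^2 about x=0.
x^2·(9 - √(3)/2) + x·(√(3) + 9) + √(3) + 4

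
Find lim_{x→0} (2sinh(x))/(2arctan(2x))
Both numerator and denominator → 0 as x → 0; this is a 0/0 indeterminate form.
Expand each to leading order near x = 0: numerator ~ 2·x, denominator ~ 4·x.
The limit of the ratio is 1/2.

Final answer: 1/2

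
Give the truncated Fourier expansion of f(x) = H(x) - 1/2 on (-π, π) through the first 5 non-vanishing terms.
2·sin(x)/π + 2·sin(3·x)/(3·π) + 2·sin(5·x)/(5·π) + 2·sin(7·x)/(7·π) + 2·sin(9·x)/(9·π)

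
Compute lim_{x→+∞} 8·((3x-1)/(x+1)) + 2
Evaluate the dominant behaviour as x → +∞; each term tends to a finite value or vanishes.
Limit = 26.

Final answer: 26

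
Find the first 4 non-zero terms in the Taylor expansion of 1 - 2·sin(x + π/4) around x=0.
√(2)·x^3/6 + √(2)·x^2/2 - √(2)·x - √(2) + 1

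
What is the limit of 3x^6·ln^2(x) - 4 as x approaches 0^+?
The product is a 0·∞ indeterminate form at x → 0⁺.
Rewrite the product as 3·ln^2(x) / x^(-6) and apply L'Hôpital, or use the standard hierarchy x^(-6) ≫ |ln x|^2 as x → 0⁺.
The indeterminate product → 0, so the limit = -4.

Final answer: -4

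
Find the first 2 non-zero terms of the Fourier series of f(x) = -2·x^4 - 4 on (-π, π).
(-96 + 16·π^2)·cos(x) - 2·π^4/5 - 4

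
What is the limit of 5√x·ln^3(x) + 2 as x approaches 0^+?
The product is a 0·∞ indeterminate form at x → 0⁺.
Rewrite the product as 5·ln^3(x) / x^(-1/2) and apply L'Hôpital, or use the standard hierarchy x^(-1/2) ≫ |ln x|^3 as x → 0⁺.
The indeterminate product → 0, so the limit = 2.

Final answer: 2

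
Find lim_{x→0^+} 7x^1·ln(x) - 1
The product is a 0·∞ indeterminate form at x → 0⁺.
Rewrite the product as 7·ln(x) / x^(-1) and apply L'Hôpital, or use the standard hierarchy x^(-1) ≫ |ln x| as x → 0⁺.
The indeterminate product → 0, so the limit = -1.

Final answer: -1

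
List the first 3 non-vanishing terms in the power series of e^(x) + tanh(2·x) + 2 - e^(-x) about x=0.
-7·x^3/3 + 4·x + 2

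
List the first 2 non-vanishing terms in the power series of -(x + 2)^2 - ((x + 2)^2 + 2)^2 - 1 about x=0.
-52·x - 41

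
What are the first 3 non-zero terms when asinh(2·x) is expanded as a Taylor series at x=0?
12·x^5/5 - 4·x^3/3 + 2·x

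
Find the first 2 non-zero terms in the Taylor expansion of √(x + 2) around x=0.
√(2)·x/4 + √(2)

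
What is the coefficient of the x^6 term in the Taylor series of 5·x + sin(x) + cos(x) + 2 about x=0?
Expand to order 6: 5·x + sin(x) + cos(x) + 2 = -x^6/720 + x^5/120 + x^4/24 - x^3/6 - x^2/2 + 6·x + 3 + O(x^7).
The coefficient of x^6 is -1/720.

Final answer: -1/720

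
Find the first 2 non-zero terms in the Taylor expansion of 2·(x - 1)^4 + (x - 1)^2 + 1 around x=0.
4 - 10·x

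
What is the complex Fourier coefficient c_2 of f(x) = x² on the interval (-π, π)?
Compute the real Fourier coefficients first: a_2 = 1, b_2 = 0.
Then c_2 = (a_2 − i·b_2)/2 = 1/2.

Final answer: 1/2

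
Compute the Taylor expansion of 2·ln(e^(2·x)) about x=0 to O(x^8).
4·x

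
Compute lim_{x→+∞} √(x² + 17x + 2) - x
This is an ∞ − ∞ indeterminate form.
Multiply and divide by the conjugate √(x²+17x + 2) + x; the x² terms cancel, leaving (17x + 2)/(√(x²+17x + 2)+x) → 17/2.
Limit = 17/2.

Final answer: 17/2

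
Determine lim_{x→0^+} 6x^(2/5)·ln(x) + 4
The product is a 0·∞ indeterminate form at x → 0⁺.
Rewrite the product as 6·ln(x) / x^(-2/5) and apply L'Hôpital, or use the standard hierarchy x^(-2/5) ≫ |ln x| as x → 0⁺.
The indeterminate product → 0, so the limit = 4.

Final answer: 4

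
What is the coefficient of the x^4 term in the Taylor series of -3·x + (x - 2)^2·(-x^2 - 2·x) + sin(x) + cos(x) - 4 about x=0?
Expand to order 4: -3·x + (x - 2)^2·(-x^2 - 2·x) + sin(x) + cos(x) - 4 = -23·x^4/24 + 11·x^3/6 + 7·x^2/2 - 10·x - 3 + O(x^5).
The coefficient of x^4 is -23/24.

Final answer: -23/24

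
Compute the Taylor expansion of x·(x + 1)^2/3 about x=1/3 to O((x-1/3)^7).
16/81 + 8·(x - 1/3)/9 + (x - 1/3)^2 + (x - 1/3)^3/3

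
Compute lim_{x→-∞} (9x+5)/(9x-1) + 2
Evaluate the dominant behaviour as x → -∞; each term tends to a finite value or vanishes.
Limit = 3.

Final answer: 3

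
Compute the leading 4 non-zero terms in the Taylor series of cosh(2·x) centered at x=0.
4·x^6/45 + 2·x^4/3 + 2·x^2 + 1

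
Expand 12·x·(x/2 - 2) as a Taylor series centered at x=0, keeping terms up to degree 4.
6·x^2 - 24·x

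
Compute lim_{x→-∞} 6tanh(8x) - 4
Evaluate the dominant behaviour as x → -∞; each term tends to a finite value or vanishes.
Limit = -10.

Final answer: -10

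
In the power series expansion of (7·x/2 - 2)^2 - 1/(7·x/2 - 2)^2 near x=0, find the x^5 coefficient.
Expand to order 5: (7·x/2 - 2)^2 - 1/(7·x/2 - 2)^2 = -50421·x^5/2048 - 12005·x^4/1024 - 343·x^3/64 + 637·x^2/64 - 119·x/8 + 15/4 + O(x^6).
The coefficient of x^5 is -50421/2048.

Final answer: -50421/2048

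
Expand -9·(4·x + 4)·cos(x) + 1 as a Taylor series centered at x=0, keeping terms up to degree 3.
18·x^3 + 18·x^2 - 36·x - 35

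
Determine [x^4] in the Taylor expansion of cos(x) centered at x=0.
Expand to order 4: cos(x) = x^4/24 - x^2/2 + 1 + O(x^5).
The coefficient of x^4 is 1/24.

Final answer: 1/24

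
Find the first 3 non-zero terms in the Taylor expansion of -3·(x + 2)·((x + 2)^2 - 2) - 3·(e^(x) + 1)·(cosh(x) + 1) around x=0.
-24·x^2 - 36·x - 24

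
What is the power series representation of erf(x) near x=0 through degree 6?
x^5/(5·√(π)) - 2·x^3/(3·√(π)) + 2·x/√(π)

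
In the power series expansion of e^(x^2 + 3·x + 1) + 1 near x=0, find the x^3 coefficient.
Expand to order 3: e^(x^2 + 3·x + 1) + 1 = 15·e·x^3/2 + 11·e·x^2/2 + 3·e·x + 1 + e + O(x^4).
The coefficient of x^3 is 15·e/2.

Final answer: 15·e/2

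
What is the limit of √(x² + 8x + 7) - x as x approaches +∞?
As x → +∞: multiply by the conjugate to get (8x+7)/(√(x²+8x+7)+x); the denominator ~ 2x, so the limit is 8/2 = 4.
Limit = 4.

Final answer: 4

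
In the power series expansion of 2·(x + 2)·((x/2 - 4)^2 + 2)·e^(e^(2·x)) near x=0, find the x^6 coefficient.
Expand to order 6: 2·(x + 2)·((x/2 - 4)^2 + 2)·e^(e^(2·x)) = 22648·e·x^6/15 + 17306·e·x^5/15 + 2479·e·x^4/3 + 1093·e·x^3/2 + 321·e·x^2 + 164·e·x + 72·e + O(x^7).
The coefficient of x^6 is 22648·e/15.

Final answer: 22648·e/15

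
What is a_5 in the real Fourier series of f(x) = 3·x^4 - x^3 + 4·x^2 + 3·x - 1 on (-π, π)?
a_5 = (1/π) ∫_{-π}^{π} f(x)·cos(5x) dx.
Evaluate the integral (use parity and integration by parts as needed): a_5 = -24·π^2/25 - 256/625.

Final answer: -24·π^2/25 - 256/625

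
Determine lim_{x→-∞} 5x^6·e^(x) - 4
The product is a 0·∞ indeterminate form at x → -∞.
Rewrite the product as 5x^6 / e^(-x) (an ∞/∞ form) and apply L'Hôpital, or use the standard hierarchy e^(|x|) ≫ |x^6| as x → -∞.
The indeterminate product → 0, so the limit = -4.

Final answer: -4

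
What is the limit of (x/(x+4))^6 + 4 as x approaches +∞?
As x → +∞: x/(x+4) = 1/(1 + 4/x) → 1, and the 6th power of a limit-1 base also → 1; with the additive constant, 1 + 4 = 5.
Limit = 5.

Final answer: 5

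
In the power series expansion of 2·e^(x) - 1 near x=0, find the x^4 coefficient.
Expand to order 4: 2·e^(x) - 1 = x^4/12 + x^3/3 + x^2 + 2·x + 1 + O(x^5).
The coefficient of x^4 is 1/12.

Final answer: 1/12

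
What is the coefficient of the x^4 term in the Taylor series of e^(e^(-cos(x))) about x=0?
Expand to order 4: e^(e^(-cos(x))) = x^4·(e^(-2 + e^(-1))/8 + e^(-1 + e^(-1))/12) + x^2·e^(-1 + e^(-1))/2 + e^(e^(-1)) + O(x^5).
The coefficient of x^4 is e^(-2 + e^(-1))/8 + e^(-1 + e^(-1))/12.

Final answer: e^(-2 + e^(-1))/8 + e^(-1 + e^(-1))/12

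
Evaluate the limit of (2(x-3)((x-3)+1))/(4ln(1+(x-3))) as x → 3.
Both numerator and denominator → 0 as x → 3; this is a 0/0 indeterminate form.
Expand each to leading order near x = 3: numerator ~ 2·(x - 3), denominator ~ 4·(x - 3).
The limit of the ratio is 1/2.

Final answer: 1/2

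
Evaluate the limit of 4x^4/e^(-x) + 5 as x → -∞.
The quotient is an ∞/∞ indeterminate form as x → -∞.
Compare growth rates of the dominant terms (exponentials ≫ polynomials ≫ logarithms), or apply L'Hôpital's rule; the quotient → 0.
Adding the constant: 0 + 5 = 5. Limit = 5.

Final answer: 5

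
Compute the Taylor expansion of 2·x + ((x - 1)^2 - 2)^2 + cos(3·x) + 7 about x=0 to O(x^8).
-81·x^6/80 + 35·x^4/8 - 4·x^3 - 5·x^2/2 + 6·x + 9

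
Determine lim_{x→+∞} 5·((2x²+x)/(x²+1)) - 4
Evaluate the dominant behaviour as x → +∞; each term tends to a finite value or vanishes.
Limit = 6.

Final answer: 6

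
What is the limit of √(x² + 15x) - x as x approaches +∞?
This is an ∞ − ∞ indeterminate form.
Multiply and divide by the conjugate √(x²+15x) + x; the x² terms cancel, leaving (15x)/(√(x²+15x)+x) → 15/2.
Limit = 15/2.

Final answer: 15/2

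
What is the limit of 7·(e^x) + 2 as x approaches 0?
Direct substitution at x = 0 gives 9.

Final answer: 9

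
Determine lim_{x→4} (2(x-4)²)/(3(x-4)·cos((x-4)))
Both numerator and denominator → 0 as x → 4; this is a 0/0 indeterminate form.
Expand each to leading order near x = 4: numerator ~ 2·(x - 4)^2, denominator ~ 3·(x - 4).
The limit of the ratio is 0.

Final answer: 0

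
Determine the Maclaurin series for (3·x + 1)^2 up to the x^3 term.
9·x^2 + 6·x + 1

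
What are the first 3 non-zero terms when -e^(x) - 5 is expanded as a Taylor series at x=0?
-x^2/2 - x - 6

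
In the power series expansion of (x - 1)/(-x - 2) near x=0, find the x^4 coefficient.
Expand to order 4: (x - 1)/(-x - 2) = 3·x^4/32 - 3·x^3/16 + 3·x^2/8 - 3·x/4 + 1/2 + O(x^5).
The coefficient of x^4 is 3/32.

Final answer: 3/32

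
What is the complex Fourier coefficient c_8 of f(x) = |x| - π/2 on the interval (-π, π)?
Compute the real Fourier coefficients first: a_8 = 0, b_8 = 0.
Then c_8 = (a_8 − i·b_8)/2 = 0.

Final answer: 0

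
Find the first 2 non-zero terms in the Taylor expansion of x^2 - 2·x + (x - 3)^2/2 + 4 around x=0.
17/2 - 5·x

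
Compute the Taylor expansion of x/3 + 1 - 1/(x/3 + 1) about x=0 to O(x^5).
-x^4/81 + x^3/27 - x^2/9 + 2·x/3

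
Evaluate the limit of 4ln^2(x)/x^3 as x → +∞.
This is an ∞/∞ indeterminate form as x → +∞.
The polynomial denominator x^3 dominates the logarithmic numerator (any positive power of x ≫ ln^2(x) as x → ∞), so the quotient → 0.
Limit = 0.

Final answer: 0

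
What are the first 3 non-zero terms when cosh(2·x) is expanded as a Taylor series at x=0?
2·x^4/3 + 2·x^2 + 1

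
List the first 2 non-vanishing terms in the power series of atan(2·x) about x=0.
-8·x^3/3 + 2·x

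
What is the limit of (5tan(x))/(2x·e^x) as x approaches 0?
Both numerator and denominator → 0 as x → 0; this is a 0/0 indeterminate form.
Expand each to leading order near x = 0: numerator ~ 5·x, denominator ~ 2·x.
The limit of the ratio is 5/2.

Final answer: 5/2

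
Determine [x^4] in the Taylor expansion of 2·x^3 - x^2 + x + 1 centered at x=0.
Expand to order 4: 2·x^3 - x^2 + x + 1 = 2·x^3 - x^2 + x + 1 + O(x^5).
The coefficient of x^4 is 0.

Final answer: 0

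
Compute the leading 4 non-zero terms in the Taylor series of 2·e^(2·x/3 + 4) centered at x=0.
8·x^3·e^(4)/81 + 4·x^2·e^(4)/9 + 4·x·e^(4)/3 + 2·e^(4)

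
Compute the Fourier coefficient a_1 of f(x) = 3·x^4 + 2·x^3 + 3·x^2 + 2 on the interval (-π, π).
a_1 = (1/π) ∫_{-π}^{π} f(x)·cos(1x) dx.
Evaluate the integral (use parity and integration by parts as needed): a_1 = 132 - 24·π^2.

Final answer: 132 - 24·π^2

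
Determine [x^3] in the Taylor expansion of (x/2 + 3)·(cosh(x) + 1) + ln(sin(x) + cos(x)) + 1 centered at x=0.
Expand to order 3: (x/2 + 3)·(cosh(x) + 1) + ln(sin(x) + cos(x)) + 1 = 11·x^3/12 + x^2/2 + 2·x + 7 + O(x^4).
The coefficient of x^3 is 11/12.

Final answer: 11/12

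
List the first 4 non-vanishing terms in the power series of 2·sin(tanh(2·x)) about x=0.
-2192·x^7/45 + 296·x^5/15 - 8·x^3 + 4·x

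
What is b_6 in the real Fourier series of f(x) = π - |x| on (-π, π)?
b_6 = (1/π) ∫_{-π}^{π} f(x)·sin(6x) dx.
Evaluate the integral (use parity and integration by parts as needed): b_6 = 0.

Final answer: 0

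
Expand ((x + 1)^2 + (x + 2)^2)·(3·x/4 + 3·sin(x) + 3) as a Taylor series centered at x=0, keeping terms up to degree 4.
-3·x^4 + 5·x^3 + 57·x^2/2 + 147·x/4 + 15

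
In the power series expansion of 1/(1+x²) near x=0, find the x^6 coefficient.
Expand to order 6: 1/(1+x²) = -x^6 + x^4 - x^2 + 1 + O(x^7).
The coefficient of x^6 is -1.

Final answer: -1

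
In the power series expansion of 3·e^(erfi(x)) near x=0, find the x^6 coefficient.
Expand to order 6: 3·e^(erfi(x)) = x^6·(4/(15·π^3) + 8/(3·π^2) + 28/(15·π)) + x^5·(4/(5·π^(5/2)) + 3/(5·√(π)) + 4/π^(3/2)) + x^4·(2/π^2 + 4/π) + x^3·(4/π^(3/2) + 2/√(π)) + 6·x^2/π + 6·x/√(π) + 3 + O(x^7).
The coefficient of x^6 is 4/(15·π^3) + 8/(3·π^2) + 28/(15·π).

Final answer: 4/(15·π^3) + 8/(3·π^2) + 28/(15·π)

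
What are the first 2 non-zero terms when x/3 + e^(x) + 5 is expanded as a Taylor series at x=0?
4·x/3 + 6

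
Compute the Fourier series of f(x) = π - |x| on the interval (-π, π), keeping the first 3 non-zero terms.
4·cos(x)/π + 4·cos(3·x)/(9·π) + π/2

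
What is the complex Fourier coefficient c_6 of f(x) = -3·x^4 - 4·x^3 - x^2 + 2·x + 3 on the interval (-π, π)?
Compute the real Fourier coefficients first: a_6 = -2·π^2/3, b_6 = -8/9 + 4·π^2/3.
Then c_6 = (a_6 − i·b_6)/2 = -π^2/3 - 2·i·π^2/3 + 4·i/9.

Final answer: -π^2/3 - 2·i·π^2/3 + 4·i/9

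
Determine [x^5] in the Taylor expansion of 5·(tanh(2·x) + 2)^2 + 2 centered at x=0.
Expand to order 5: 5·(tanh(2·x) + 2)^2 + 2 = 256·x^5/3 - 160·x^4/3 - 160·x^3/3 + 20·x^2 + 40·x + 22 + O(x^6).
The coefficient of x^5 is 256/3.

Final answer: 256/3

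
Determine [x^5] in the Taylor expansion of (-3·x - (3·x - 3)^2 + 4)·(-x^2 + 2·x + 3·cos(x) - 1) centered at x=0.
Expand to order 5: (-3·x - (3·x - 3)^2 + 4)·(-x^2 + 2·x + 3·cos(x) - 1) = 15·x^5/8 + 175·x^4/8 - 111·x^3/2 + 49·x^2/2 + 20·x - 10 + O(x^6).
The coefficient of x^5 is 15/8.

Final answer: 15/8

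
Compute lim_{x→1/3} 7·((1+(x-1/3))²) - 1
Direct substitution at x = 1/3 gives 6.

Final answer: 6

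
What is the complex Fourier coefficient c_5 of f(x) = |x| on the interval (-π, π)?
Compute the real Fourier coefficients first: a_5 = -4/(25·π), b_5 = 0.
Then c_5 = (a_5 − i·b_5)/2 = -2/(25·π).

Final answer: -2/(25·π)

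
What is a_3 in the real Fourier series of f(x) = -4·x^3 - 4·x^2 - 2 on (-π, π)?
a_3 = (1/π) ∫_{-π}^{π} f(x)·cos(3x) dx.
Evaluate the integral (use parity and integration by parts as needed): a_3 = 16/9.

Final answer: 16/9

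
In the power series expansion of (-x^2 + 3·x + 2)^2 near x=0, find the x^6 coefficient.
Expand to order 6: (-x^2 + 3·x + 2)^2 = x^4 - 6·x^3 + 5·x^2 + 12·x + 4 + O(x^7).
The coefficient of x^6 is 0.

Final answer: 0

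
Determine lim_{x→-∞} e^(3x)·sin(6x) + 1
Evaluate the dominant behaviour as x → -∞; each term tends to a finite value or vanishes.
Limit = 1.

Final answer: 1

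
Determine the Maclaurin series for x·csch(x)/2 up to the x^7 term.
-31·x^6/30240 + 7·x^4/720 - x^2/12 + 1/2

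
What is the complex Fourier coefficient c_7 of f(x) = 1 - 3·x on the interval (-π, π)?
Compute the real Fourier coefficients first: a_7 = 0, b_7 = -6/7.
Then c_7 = (a_7 − i·b_7)/2 = 3·i/7.

Final answer: 3·i/7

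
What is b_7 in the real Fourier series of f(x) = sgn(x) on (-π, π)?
b_7 = (1/π) ∫_{-π}^{π} f(x)·sin(7x) dx.
Evaluate the integral (use parity and integration by parts as needed): b_7 = 4/(7·π).

Final answer: 4/(7·π)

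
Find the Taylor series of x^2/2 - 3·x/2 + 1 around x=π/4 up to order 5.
-3·π/8 + π^2/32 + 1 + (-3/2 + π/4)·(x - π/4) + (x - π/4)^2/2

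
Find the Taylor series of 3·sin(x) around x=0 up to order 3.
-x^3/2 + 3·x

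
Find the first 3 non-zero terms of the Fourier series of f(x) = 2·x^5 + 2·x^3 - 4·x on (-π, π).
(-76·π^2 + 4·π^4 + 448)·sin(x) + (-2·π^4 - 8 + 8·π^2)·sin(2·x) + (-44·π^2/27 - 128/81 + 4·π^4/3)·sin(3·x)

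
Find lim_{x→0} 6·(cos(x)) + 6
Direct substitution at x = 0 gives 12.

Final answer: 12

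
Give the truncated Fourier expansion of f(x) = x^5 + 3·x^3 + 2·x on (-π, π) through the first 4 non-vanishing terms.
(-34·π^2 + 2·π^4 + 208)·sin(x) + (-π^4 - 5 + 2·π^2)·sin(2·x) + (80/81 + 14·π^2/27 + 2·π^4/3)·sin(3·x) + (-π^4/2 - 7·π^2/8 - 43/64)·sin(4·x)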